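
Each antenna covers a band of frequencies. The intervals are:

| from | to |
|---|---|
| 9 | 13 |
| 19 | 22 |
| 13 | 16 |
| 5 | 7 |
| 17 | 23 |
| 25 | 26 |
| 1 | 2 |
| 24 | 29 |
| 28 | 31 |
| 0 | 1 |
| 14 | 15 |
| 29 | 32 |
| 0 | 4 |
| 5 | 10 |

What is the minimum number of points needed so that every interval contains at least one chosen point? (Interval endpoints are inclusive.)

Sort by right endpoint; whenever an interval is uncovered, place a point at its right end.
Sorted: [0,1] [1,2] [0,4] [5,7] [5,10] [9,13] [14,15] [13,16] [19,22] [17,23] [25,26] [24,29] [28,31] [29,32]
{[0,1],[1,2],[0,4]} hit by 1; {[5,7],[5,10]} hit by 7; {[9,13]} hit by 13; {[14,15],[13,16]} hit by 15; {[19,22],[17,23]} hit by 22; {[25,26],[24,29]} hit by 26; {[28,31],[29,32]} hit by 31.
Points: 1, 7, 13, 15, 22, 26, 31 (7 total).

7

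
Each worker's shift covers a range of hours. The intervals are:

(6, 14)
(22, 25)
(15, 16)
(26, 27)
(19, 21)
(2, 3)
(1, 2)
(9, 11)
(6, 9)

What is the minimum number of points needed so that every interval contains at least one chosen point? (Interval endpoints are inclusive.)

6

Sort by right endpoint; whenever an interval is uncovered, place a point at its right end.
By right end: [1,2]  [2,3]  [6,9]  [9,11]  [6,14]  [15,16]  [19,21]  [22,25]  [26,27]
[1,2] uncovered → point at 2; [6,9] uncovered → point at 9; [15,16] uncovered → point at 16; [19,21] uncovered → point at 21; [22,25] uncovered → point at 25; [26,27] uncovered → point at 27.
Points: 2, 9, 16, 21, 25, 27 (6 total).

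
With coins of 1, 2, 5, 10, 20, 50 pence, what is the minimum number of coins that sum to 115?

Greedy: take as many of the largest coin as possible, then repeat with the remainder.
115 − 2×50→15 − 1×10→5 − 1×5→0
Total coins = 2 + 1 + 1 = 4

4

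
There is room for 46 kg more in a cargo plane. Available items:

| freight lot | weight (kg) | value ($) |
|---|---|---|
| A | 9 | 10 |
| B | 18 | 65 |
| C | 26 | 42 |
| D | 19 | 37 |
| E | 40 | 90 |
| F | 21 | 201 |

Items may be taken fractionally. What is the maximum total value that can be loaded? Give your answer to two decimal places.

Greedy by value/weight ratio, highest first.
Ratios (sorted): F 9.57, B 3.61, E 2.25, D 1.95, C 1.62, A 1.11
take F (21 @ 201); take B (18 @ 65); take 7/40 of E → 15.75. Capacity used 46/46.
Total value = 281.75

281.75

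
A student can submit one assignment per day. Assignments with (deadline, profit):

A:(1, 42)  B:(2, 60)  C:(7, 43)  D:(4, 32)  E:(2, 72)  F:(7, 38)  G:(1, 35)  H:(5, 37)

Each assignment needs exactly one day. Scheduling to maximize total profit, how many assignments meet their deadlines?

Take jobs in profit order; each goes to the latest open slot no later than its deadline.
Profit order: E=72 B=60 C=43 A=42 F=38 H=37 G=35 D=32
Assign: E→slot 2, B→slot 1, C→slot 7, A skipped, F→slot 6, H→slot 5, G skipped, D→slot 4.
Slots: [1:B] [2:E] [4:D] [5:H] [6:F] [7:C]
6 of 8 scheduled.

6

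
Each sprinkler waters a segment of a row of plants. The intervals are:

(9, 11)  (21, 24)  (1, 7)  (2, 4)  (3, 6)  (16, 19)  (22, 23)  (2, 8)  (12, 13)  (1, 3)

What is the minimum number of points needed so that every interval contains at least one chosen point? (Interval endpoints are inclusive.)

5

Process intervals by earliest right end; each time one isn't hit yet, stab at its right endpoint.
By right end: [1,3]  [2,4]  [3,6]  [1,7]  [2,8]  [9,11]  [12,13]  [16,19]  [22,23]  [21,24]
[1,3] uncovered → point at 3; [9,11] uncovered → point at 11; [12,13] uncovered → point at 13; [16,19] uncovered → point at 19; [22,23] uncovered → point at 23.
Points: 3, 11, 13, 19, 23 (5 total).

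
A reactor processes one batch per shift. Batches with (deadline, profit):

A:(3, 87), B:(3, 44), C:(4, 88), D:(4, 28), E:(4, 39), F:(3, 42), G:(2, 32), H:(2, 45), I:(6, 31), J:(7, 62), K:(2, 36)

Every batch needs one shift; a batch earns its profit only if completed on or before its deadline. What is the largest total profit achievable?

357

By profit: C(d4,88), A(d3,87), J(d7,62), H(d2,45), B(d3,44), F(d3,42), E(d4,39), K(d2,36), G(d2,32), I(d6,31), D(d4,28)
C→slot 4; A→slot 3; J→slot 7; H→slot 2; B→slot 1; F skipped; E skipped; K skipped; G skipped; I→slot 6; D skipped.
Profit = 44 + 45 + 87 + 88 + 31 + 62 = 357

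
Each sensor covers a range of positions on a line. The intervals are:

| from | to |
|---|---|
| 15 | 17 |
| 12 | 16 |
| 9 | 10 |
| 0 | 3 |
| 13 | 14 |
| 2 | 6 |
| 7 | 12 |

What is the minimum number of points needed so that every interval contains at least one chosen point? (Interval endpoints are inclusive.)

4

Sort by right endpoint; whenever an interval is uncovered, place a point at its right end.
Sorted: [0,3] [2,6] [9,10] [7,12] [13,14] [12,16] [15,17]
{[0,3],[2,6]} hit by 3; {[9,10],[7,12]} hit by 10; {[13,14],[12,16]} hit by 14; {[15,17]} hit by 17.
Points: 3, 10, 14, 17 (4 total).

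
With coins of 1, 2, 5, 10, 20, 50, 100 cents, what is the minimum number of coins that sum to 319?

319 = 3×100 + 1×10 + 1×5 + 2×2
Total coins = 3 + 1 + 1 + 2 = 7

7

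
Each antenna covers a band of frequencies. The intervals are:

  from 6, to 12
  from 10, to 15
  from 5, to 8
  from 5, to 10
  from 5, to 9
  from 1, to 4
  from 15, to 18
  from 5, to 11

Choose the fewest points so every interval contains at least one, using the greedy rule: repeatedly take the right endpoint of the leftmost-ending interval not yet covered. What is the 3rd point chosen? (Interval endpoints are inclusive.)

Sort by right endpoint; whenever an interval is uncovered, place a point at its right end.
Sorted: [1,4] [5,8] [5,9] [5,10] [5,11] [6,12] [10,15] [15,18]
{[1,4]} hit by 4; {[5,8],[5,9],[5,10],[5,11],[6,12]} hit by 8; {[10,15],[15,18]} hit by 15.
Points: 4, 8, 15 (3 total).

15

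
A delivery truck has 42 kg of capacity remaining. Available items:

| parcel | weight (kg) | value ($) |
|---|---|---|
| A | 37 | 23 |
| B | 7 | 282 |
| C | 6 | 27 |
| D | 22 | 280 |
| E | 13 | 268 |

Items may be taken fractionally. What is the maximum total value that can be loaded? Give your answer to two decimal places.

Greedy by value/weight ratio, highest first.
Ratios (sorted): B 40.29, E 20.62, D 12.73, C 4.50, A 0.62
take B (7 @ 282); take E (13 @ 268); take D (22 @ 280). Capacity used 42/42.
Total value = 830.00

830.00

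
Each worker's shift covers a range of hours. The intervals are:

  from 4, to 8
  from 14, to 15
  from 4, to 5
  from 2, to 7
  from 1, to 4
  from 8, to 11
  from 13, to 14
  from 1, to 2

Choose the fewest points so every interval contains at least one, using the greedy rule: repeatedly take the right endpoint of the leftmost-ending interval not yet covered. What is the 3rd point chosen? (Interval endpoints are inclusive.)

Sorted: [1,2] [1,4] [4,5] [2,7] [4,8] [8,11] [13,14] [14,15]
{[1,2],[1,4]} hit by 2; {[4,5],[2,7],[4,8]} hit by 5; {[8,11]} hit by 11; {[13,14],[14,15]} hit by 14.
Points: 2, 5, 11, 14 (4 total).

11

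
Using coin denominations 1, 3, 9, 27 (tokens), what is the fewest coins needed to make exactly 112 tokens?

6

Use the largest denomination that fits, subtract, and repeat.
112 = 4×27 + 1×3 + 1×1
Total coins = 4 + 1 + 1 = 6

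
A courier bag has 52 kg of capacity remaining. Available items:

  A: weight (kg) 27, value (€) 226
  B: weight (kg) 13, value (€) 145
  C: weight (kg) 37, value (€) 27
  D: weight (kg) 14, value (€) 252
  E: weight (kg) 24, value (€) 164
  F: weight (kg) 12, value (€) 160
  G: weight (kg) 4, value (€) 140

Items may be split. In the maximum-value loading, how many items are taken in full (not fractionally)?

Sort by value per unit weight and fill in that order.
Order: G (140/4=35.00) > D (252/14=18.00) > F (160/12=13.33) > B (145/13=11.15) > A (226/27=8.37) > E (164/24=6.83) > C (27/37=0.73)
Fill: take G (4 @ 140) → take D (14 @ 252) → take F (12 @ 160) → take B (13 @ 145) → take 9/27 of A → 75.33; 52/52 used.
4 item(s) taken whole; one partial (take 9/27 of A).

4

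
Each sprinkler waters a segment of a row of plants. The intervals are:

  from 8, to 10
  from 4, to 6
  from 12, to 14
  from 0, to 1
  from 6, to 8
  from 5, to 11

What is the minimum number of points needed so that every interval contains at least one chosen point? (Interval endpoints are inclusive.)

Process intervals by earliest right end; each time one isn't hit yet, stab at its right endpoint.
By right end: [0,1]  [4,6]  [6,8]  [8,10]  [5,11]  [12,14]
[0,1] uncovered → point at 1; [4,6] uncovered → point at 6; [8,10] uncovered → point at 10; [12,14] uncovered → point at 14.
Points: 1, 6, 10, 14 (4 total).

4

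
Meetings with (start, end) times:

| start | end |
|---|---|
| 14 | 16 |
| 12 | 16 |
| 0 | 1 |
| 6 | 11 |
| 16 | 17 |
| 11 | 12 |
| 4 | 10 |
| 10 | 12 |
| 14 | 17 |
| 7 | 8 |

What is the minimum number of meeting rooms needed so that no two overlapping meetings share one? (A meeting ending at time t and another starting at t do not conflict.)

The answer is the maximum number of intervals overlapping at any instant.
Events (time:±→running): 0:+→1 1:-→0 4:+→1 6:+→2 7:+→3 … peak 3.

3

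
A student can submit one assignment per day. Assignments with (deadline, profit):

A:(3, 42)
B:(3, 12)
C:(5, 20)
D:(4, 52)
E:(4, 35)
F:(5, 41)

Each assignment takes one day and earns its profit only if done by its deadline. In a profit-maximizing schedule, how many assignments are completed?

Profit order: D=52 A=42 F=41 E=35 C=20 B=12
Assign: D→slot 4, A→slot 3, F→slot 5, E→slot 2, C→slot 1, B skipped.
Slots: [1:C] [2:E] [3:A] [4:D] [5:F]
5 of 6 scheduled.

5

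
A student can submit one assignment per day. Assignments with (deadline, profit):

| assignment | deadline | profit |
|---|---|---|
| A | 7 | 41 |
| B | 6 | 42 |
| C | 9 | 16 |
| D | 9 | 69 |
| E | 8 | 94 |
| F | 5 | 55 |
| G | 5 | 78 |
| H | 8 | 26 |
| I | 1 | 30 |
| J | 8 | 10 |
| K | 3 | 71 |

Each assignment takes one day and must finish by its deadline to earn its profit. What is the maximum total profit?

Profit order: E=94 G=78 K=71 D=69 F=55 B=42 A=41 I=30 H=26 C=16 J=10
Assign: E→slot 8, G→slot 5, K→slot 3, D→slot 9, F→slot 4, B→slot 6, A→slot 7, I→slot 1, H→slot 2, C skipped, J skipped.
Slots: [1:I] [2:H] [3:K] [4:F] [5:G] [6:B] [7:A] [8:E] [9:D]
Profit = 30 + 26 + 71 + 55 + 78 + 42 + 41 + 94 + 69 = 506

506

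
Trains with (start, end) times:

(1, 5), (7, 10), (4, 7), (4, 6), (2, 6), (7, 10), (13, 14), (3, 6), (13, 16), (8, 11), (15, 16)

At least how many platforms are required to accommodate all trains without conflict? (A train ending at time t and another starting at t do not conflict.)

Events (time:±→running): 1:+→1 2:+→2 3:+→3 4:+→4 4:+→5 … peak 5.

5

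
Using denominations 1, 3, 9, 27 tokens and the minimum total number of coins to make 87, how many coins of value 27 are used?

Greedy: take as many of the largest coin as possible, then repeat with the remainder.
87 = 3×27 + 2×3
Count of 27: 3

3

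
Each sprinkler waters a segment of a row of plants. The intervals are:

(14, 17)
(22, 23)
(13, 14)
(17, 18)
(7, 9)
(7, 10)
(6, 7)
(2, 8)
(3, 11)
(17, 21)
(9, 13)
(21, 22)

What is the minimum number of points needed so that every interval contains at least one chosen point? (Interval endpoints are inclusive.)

4

Sort by right endpoint; whenever an interval is uncovered, place a point at its right end.
Sorted: [6,7] [2,8] [7,9] [7,10] [3,11] [9,13] [13,14] [14,17] [17,18] [17,21] [21,22] [22,23]
{[6,7],[2,8],[7,9],[7,10],[3,11]} hit by 7; {[9,13],[13,14]} hit by 13; {[14,17],[17,18],[17,21]} hit by 17; {[21,22],[22,23]} hit by 22.
Points: 7, 13, 17, 22 (4 total).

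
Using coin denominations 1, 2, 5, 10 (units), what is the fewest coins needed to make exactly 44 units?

44 = 4×10 + 2×2
Total coins = 4 + 2 = 6

6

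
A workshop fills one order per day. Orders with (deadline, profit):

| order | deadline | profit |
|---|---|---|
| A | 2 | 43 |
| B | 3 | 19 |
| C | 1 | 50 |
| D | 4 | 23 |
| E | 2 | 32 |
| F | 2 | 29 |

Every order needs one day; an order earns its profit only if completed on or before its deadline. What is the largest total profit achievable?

135

Take jobs in profit order; each goes to the latest open slot no later than its deadline.
Profit order: C=50 A=43 E=32 F=29 D=23 B=19
Assign: C→slot 1, A→slot 2, E skipped, F skipped, D→slot 4, B→slot 3.
Slots: [1:C] [2:A] [3:B] [4:D]
Profit = 50 + 43 + 19 + 23 = 135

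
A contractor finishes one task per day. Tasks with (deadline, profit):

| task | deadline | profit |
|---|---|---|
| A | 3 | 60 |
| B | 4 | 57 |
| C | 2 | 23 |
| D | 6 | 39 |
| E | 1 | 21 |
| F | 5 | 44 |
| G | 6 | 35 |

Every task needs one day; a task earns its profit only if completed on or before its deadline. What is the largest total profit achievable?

258

Take jobs in profit order; each goes to the latest open slot no later than its deadline.
Profit order: A=60 B=57 F=44 D=39 G=35 C=23 E=21
Assign: A→slot 3, B→slot 4, F→slot 5, D→slot 6, G→slot 2, C→slot 1, E skipped.
Slots: [1:C] [2:G] [3:A] [4:B] [5:F] [6:D]
Profit = 23 + 35 + 60 + 57 + 44 + 39 = 258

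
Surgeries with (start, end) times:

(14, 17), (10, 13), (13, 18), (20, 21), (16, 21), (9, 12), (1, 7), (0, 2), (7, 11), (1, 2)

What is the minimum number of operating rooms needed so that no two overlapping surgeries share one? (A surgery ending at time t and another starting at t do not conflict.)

3

Count concurrent intervals with a sweep; the peak is the room count.
Events (time:±→running): 0:+→1 1:+→2 1:+→3 … peak 3.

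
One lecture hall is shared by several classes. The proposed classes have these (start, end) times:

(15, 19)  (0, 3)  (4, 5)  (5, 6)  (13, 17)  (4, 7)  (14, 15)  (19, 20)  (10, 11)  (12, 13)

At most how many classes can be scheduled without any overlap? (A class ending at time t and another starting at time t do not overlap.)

8

Sort by end time and greedily take each interval whose start is ≥ the last chosen end.
By end time: (0,3), (4,5), (5,6), (4,7), (10,11), (12,13), (14,15), (13,17), (15,19), (19,20).
Pick (0,3); next start ≥ 3 → (4,5); next start ≥ 5 → (5,6); next start ≥ 6 → (10,11); next start ≥ 11 → (12,13); next start ≥ 13 → (14,15); next start ≥ 15 → (15,19); next start ≥ 19 → (19,20).
Selected 8 classes.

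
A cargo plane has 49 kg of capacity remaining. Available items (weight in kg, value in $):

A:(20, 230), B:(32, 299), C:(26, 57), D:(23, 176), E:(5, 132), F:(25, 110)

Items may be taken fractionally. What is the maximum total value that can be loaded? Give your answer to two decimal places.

Order: E (132/5=26.40) > A (230/20=11.50) > B (299/32=9.34) > D (176/23=7.65) > F (110/25=4.40) > C (57/26=2.19)
Fill: take E (5 @ 132) → take A (20 @ 230) → take 24/32 of B → 224.25; 49/49 used.
Total value = 586.25

586.25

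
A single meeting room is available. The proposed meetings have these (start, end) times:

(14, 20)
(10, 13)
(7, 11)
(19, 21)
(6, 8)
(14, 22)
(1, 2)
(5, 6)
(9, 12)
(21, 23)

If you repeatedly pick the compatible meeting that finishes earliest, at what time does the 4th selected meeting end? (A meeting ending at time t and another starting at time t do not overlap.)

12

By end time: (1,2), (5,6), (6,8), (7,11), (9,12), (10,13), (14,20), (19,21), (14,22), (21,23).
Pick (1,2); next start ≥ 2 → (5,6); next start ≥ 6 → (6,8); next start ≥ 8 → (9,12); next start ≥ 12 → (14,20); next start ≥ 20 → (21,23).
Selected: (1,2) (5,6) (6,8) (9,12) (14,20) (21,23)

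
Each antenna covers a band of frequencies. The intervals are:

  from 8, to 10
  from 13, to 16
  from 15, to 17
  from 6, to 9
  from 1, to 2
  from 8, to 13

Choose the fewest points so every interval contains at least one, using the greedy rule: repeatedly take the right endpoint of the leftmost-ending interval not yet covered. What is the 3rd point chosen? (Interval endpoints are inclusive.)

By right end: [1,2]  [6,9]  [8,10]  [8,13]  [13,16]  [15,17]
[1,2] uncovered → point at 2; [6,9] uncovered → point at 9; [13,16] uncovered → point at 16.
Points: 2, 9, 16 (3 total).

16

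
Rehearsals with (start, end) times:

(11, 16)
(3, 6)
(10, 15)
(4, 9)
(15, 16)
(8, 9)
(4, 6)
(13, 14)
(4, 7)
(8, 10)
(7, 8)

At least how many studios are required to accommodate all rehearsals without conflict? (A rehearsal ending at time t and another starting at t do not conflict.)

4

Count concurrent intervals with a sweep; the peak is the room count.
Events (time:±→running): 3:+→1 4:+→2 4:+→3 4:+→4 … peak 4.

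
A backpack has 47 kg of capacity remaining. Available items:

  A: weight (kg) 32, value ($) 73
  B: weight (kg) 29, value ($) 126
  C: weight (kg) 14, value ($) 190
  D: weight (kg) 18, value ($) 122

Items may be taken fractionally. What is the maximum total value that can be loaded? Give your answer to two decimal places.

Sort by value per unit weight and fill in that order.
Ratios (sorted): C 13.57, D 6.78, B 4.34, A 2.28
take C (14 @ 190); take D (18 @ 122); take 15/29 of B → 65.17. Capacity used 47/47.
Total value = 377.17

377.17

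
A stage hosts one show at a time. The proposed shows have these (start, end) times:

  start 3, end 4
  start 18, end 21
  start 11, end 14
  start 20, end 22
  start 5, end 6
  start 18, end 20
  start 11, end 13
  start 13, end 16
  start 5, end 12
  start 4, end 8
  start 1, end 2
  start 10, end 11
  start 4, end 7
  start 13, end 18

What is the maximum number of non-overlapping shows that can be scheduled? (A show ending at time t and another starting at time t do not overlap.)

8

Greedy by earliest finish: after sorting by end time, pick each interval compatible with the last pick.
Sorted by end: (1,2)  (3,4)  (5,6)  (4,7)  (4,8)  (10,11)  (5,12)  (11,13)  (11,14)  (13,16)  (13,18)  (18,20)  (18,21)  (20,22)
take (1,2); take (3,4); take (5,6); skip (4,7); take (10,11); take (11,13); skip (11,14); take (13,16); take (18,20); take (20,22).
Selected 8 shows.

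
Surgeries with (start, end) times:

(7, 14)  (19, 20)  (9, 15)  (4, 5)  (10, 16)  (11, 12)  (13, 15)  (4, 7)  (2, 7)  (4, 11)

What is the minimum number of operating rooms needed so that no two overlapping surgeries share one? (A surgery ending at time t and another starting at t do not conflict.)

Events (time:±→running): 2:+→1 4:+→2 4:+→3 4:+→4 … peak 4.

4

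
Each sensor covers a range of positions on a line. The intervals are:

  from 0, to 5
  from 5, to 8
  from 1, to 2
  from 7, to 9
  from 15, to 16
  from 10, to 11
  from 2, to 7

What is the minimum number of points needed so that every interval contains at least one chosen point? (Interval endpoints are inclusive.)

4

By right end: [1,2]  [0,5]  [2,7]  [5,8]  [7,9]  [10,11]  [15,16]
[1,2] uncovered → point at 2; [5,8] uncovered → point at 8; [10,11] uncovered → point at 11; [15,16] uncovered → point at 16.
Points: 2, 8, 11, 16 (4 total).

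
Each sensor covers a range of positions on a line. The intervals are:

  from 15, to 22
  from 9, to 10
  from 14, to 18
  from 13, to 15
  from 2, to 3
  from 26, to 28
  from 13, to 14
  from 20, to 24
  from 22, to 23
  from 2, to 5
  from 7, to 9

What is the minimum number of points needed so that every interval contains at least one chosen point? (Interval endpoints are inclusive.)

Process intervals by earliest right end; each time one isn't hit yet, stab at its right endpoint.
By right end: [2,3]  [2,5]  [7,9]  [9,10]  [13,14]  [13,15]  [14,18]  [15,22]  [22,23]  [20,24]  [26,28]
[2,3] uncovered → point at 3; [7,9] uncovered → point at 9; [13,14] uncovered → point at 14; [15,22] uncovered → point at 22; [26,28] uncovered → point at 28.
Points: 3, 9, 14, 22, 28 (5 total).

5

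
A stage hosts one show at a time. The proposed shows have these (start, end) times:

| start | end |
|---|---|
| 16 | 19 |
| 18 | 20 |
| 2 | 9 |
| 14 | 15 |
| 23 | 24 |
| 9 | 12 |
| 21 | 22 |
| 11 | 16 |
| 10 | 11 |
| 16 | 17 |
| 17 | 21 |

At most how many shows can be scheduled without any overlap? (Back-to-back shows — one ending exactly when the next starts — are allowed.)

Order by finish time; keep every interval that doesn't clash with the previous kept one.
Sorted by end: (2,9)  (10,11)  (9,12)  (14,15)  (11,16)  (16,17)  (16,19)  (18,20)  (17,21)  (21,22)  (23,24)
take (2,9); take (10,11); take (14,15); skip (11,16); take (16,17); skip (16,19); take (18,20); take (21,22); take (23,24).
Selected 7 shows.

7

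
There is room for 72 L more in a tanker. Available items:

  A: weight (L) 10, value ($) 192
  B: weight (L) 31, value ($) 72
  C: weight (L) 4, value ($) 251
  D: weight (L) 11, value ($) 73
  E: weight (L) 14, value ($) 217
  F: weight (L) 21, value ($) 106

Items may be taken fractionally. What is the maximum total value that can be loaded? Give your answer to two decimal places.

Sort by value per unit weight and fill in that order.
Order: C (251/4=62.75) > A (192/10=19.20) > E (217/14=15.50) > D (73/11=6.64) > F (106/21=5.05) > B (72/31=2.32)
Fill: take C (4 @ 251) → take A (10 @ 192) → take E (14 @ 217) → take D (11 @ 73) → take F (21 @ 106) → take 12/31 of B → 27.87; 72/72 used.
Total value = 866.87

866.87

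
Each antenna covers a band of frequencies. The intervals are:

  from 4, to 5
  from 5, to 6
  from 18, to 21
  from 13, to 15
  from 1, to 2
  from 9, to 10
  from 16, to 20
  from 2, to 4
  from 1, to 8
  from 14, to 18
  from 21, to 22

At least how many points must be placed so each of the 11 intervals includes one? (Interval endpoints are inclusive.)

6

By right end: [1,2]  [2,4]  [4,5]  [5,6]  [1,8]  [9,10]  [13,15]  [14,18]  [16,20]  [18,21]  [21,22]
[1,2] uncovered → point at 2; [4,5] uncovered → point at 5; [9,10] uncovered → point at 10; [13,15] uncovered → point at 15; [16,20] uncovered → point at 20; [21,22] uncovered → point at 22.
Points: 2, 5, 10, 15, 20, 22 (6 total).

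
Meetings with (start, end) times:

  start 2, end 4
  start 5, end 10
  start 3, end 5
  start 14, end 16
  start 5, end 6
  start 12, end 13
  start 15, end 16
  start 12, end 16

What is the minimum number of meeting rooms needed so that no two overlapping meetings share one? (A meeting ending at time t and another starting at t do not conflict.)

3

Events (time:±→running): 2:+→1 3:+→2 4:-→1 5:-→0 5:+→1 5:+→2 6:-→1 10:-→0 12:+→1 12:+→2 13:-→1 14:+→2 15:+→3 … peak 3.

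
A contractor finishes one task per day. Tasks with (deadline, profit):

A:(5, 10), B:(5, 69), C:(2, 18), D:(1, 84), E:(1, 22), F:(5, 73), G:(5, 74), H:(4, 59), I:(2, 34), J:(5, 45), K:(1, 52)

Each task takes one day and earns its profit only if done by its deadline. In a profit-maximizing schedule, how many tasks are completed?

Sort by profit descending; place each in the latest free slot ≤ its deadline.
By profit: D(d1,84), G(d5,74), F(d5,73), B(d5,69), H(d4,59), K(d1,52), J(d5,45), I(d2,34), E(d1,22), C(d2,18), A(d5,10)
D→slot 1; G→slot 5; F→slot 4; B→slot 3; H→slot 2; K skipped; J skipped; I skipped; E skipped; C skipped; A skipped.
5 of 11 scheduled.

5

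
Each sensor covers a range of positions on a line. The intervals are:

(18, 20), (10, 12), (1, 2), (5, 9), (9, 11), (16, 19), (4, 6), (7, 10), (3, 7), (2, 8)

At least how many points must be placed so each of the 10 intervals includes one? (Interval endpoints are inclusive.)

Process intervals by earliest right end; each time one isn't hit yet, stab at its right endpoint.
By right end: [1,2]  [4,6]  [3,7]  [2,8]  [5,9]  [7,10]  [9,11]  [10,12]  [16,19]  [18,20]
[1,2] uncovered → point at 2; [4,6] uncovered → point at 6; [7,10] uncovered → point at 10; [16,19] uncovered → point at 19.
Points: 2, 6, 10, 19 (4 total).

4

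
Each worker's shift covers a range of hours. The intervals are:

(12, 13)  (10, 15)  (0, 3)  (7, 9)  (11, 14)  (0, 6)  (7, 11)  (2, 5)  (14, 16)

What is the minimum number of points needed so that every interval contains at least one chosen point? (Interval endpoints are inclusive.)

By right end: [0,3]  [2,5]  [0,6]  [7,9]  [7,11]  [12,13]  [11,14]  [10,15]  [14,16]
[0,3] uncovered → point at 3; [7,9] uncovered → point at 9; [12,13] uncovered → point at 13; [14,16] uncovered → point at 16.
Points: 3, 9, 13, 16 (4 total).

4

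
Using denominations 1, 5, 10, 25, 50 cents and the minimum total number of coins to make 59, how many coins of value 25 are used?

0

Greedy: take as many of the largest coin as possible, then repeat with the remainder.
59 − 1×50→9 − 1×5→4 − 4×1→0
Count of 25: 0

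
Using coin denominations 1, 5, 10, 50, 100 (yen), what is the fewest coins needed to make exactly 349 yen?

12

Greedy: take as many of the largest coin as possible, then repeat with the remainder.
349 = 3×100 + 4×10 + 1×5 + 4×1
Total coins = 3 + 4 + 1 + 4 = 12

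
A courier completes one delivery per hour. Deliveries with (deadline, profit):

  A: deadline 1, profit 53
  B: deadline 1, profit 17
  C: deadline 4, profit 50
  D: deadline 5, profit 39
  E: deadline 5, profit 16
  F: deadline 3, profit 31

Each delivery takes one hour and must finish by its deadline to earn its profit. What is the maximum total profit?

189

Sort by profit descending; place each in the latest free slot ≤ its deadline.
Profit order: A=53 C=50 D=39 F=31 B=17 E=16
Assign: A→slot 1, C→slot 4, D→slot 5, F→slot 3, B skipped, E→slot 2.
Slots: [1:A] [2:E] [3:F] [4:C] [5:D]
Profit = 53 + 16 + 31 + 50 + 39 = 189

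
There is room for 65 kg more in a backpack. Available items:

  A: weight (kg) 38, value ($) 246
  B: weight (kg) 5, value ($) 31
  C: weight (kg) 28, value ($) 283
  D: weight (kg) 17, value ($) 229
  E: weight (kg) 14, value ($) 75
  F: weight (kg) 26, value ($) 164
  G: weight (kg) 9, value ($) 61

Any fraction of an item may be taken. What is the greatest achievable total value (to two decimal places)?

644.21

Sort by value per unit weight and fill in that order.
Ratios (sorted): D 13.47, C 10.11, G 6.78, A 6.47, F 6.31, B 6.20, E 5.36
take D (17 @ 229); take C (28 @ 283); take G (9 @ 61); take 11/38 of A → 71.21. Capacity used 65/65.
Total value = 644.21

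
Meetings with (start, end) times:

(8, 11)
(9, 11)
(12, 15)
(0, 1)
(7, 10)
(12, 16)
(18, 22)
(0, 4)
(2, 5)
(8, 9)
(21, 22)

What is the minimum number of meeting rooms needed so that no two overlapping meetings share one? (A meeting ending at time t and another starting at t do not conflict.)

Count concurrent intervals with a sweep; the peak is the room count.
Events (time:±→running): 0:+→1 0:+→2 1:-→1 2:+→2 4:-→1 5:-→0 7:+→1 8:+→2 8:+→3 … peak 3.

3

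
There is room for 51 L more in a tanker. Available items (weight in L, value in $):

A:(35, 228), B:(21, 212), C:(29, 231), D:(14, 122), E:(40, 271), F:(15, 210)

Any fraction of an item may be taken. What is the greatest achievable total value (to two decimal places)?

Order: F (210/15=14.00) > B (212/21=10.10) > D (122/14=8.71) > C (231/29=7.97) > E (271/40=6.78) > A (228/35=6.51)
Fill: take F (15 @ 210) → take B (21 @ 212) → take D (14 @ 122) → take 1/29 of C → 7.97; 51/51 used.
Total value = 551.97

551.97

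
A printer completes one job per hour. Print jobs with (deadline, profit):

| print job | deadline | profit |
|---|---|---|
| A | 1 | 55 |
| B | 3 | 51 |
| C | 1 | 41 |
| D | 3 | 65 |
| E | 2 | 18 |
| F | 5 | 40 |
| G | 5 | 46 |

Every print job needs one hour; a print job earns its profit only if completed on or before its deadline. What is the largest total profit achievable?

257

Sort by profit descending; place each in the latest free slot ≤ its deadline.
By profit: D(d3,65), A(d1,55), B(d3,51), G(d5,46), C(d1,41), F(d5,40), E(d2,18)
D→slot 3; A→slot 1; B→slot 2; G→slot 5; C skipped; F→slot 4; E skipped.
Profit = 55 + 51 + 65 + 40 + 46 = 257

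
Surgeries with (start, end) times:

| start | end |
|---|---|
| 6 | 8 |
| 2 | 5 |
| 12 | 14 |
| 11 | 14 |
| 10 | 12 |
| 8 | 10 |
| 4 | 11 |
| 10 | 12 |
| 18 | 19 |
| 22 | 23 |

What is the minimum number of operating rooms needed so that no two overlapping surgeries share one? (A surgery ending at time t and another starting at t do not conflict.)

3

starts: [2, 4, 6, 8, 10, 10, 11, 12, 18, 22]
ends:   [5, 8, 10, 11, 12, 12, 14, 14, 19, 23]
s2→1 s4→2 e5→1 s6→2 e8→1 s8→2 e10→1 s10→2 s10→3  — peak 3.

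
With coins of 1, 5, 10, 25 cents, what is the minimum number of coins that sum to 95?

5

95 − 3×25→20 − 2×10→0
Total coins = 3 + 2 = 5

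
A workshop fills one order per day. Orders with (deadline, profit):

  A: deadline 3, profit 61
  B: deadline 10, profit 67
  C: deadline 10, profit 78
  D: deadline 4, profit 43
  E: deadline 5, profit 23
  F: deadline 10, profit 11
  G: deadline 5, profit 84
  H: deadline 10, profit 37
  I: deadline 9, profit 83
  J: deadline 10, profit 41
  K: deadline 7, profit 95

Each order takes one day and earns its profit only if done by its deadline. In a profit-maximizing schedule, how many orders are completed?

Sort by profit descending; place each in the latest free slot ≤ its deadline.
By profit: K(d7,95), G(d5,84), I(d9,83), C(d10,78), B(d10,67), A(d3,61), D(d4,43), J(d10,41), H(d10,37), E(d5,23), F(d10,11)
K→slot 7; G→slot 5; I→slot 9; C→slot 10; B→slot 8; A→slot 3; D→slot 4; J→slot 6; H→slot 2; E→slot 1; F skipped.
10 of 11 scheduled.

10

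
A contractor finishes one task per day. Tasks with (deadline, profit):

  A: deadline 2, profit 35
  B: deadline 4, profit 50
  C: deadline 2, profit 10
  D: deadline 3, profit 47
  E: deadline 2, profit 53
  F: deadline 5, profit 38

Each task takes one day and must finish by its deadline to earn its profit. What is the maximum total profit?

223

Sort by profit descending; place each in the latest free slot ≤ its deadline.
Profit order: E=53 B=50 D=47 F=38 A=35 C=10
Assign: E→slot 2, B→slot 4, D→slot 3, F→slot 5, A→slot 1, C skipped.
Slots: [1:A] [2:E] [3:D] [4:B] [5:F]
Profit = 35 + 53 + 47 + 50 + 38 = 223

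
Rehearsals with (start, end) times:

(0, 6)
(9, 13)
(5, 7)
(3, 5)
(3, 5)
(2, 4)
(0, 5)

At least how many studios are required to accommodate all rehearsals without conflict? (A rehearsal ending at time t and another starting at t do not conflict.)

5

Events (time:±→running): 0:+→1 0:+→2 2:+→3 3:+→4 3:+→5 … peak 5.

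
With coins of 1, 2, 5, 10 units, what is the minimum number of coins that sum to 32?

4

32 = 3×10 + 1×2
Total coins = 3 + 1 = 4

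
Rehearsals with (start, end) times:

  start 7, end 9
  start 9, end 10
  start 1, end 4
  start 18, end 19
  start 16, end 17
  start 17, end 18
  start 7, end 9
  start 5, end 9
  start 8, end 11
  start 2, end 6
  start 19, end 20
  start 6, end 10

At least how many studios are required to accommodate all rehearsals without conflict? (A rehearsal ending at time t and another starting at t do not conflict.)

The answer is the maximum number of intervals overlapping at any instant.
Events (time:±→running): 1:+→1 2:+→2 4:-→1 5:+→2 6:-→1 6:+→2 7:+→3 7:+→4 8:+→5 … peak 5.

5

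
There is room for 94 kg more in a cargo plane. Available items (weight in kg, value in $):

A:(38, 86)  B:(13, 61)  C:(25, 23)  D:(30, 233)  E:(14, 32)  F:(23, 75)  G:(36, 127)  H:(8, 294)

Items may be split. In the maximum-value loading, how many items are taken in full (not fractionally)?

Order: H (294/8=36.75) > D (233/30=7.77) > B (61/13=4.69) > G (127/36=3.53) > F (75/23=3.26) > E (32/14=2.29) > A (86/38=2.26) > C (23/25=0.92)
Fill: take H (8 @ 294) → take D (30 @ 233) → take B (13 @ 61) → take G (36 @ 127) → take 7/23 of F → 22.83; 94/94 used.
4 item(s) taken whole; one partial (take 7/23 of F).

4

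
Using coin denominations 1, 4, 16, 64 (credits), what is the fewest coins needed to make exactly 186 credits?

9

Greedy: take as many of the largest coin as possible, then repeat with the remainder.
186 − 2×64→58 − 3×16→10 − 2×4→2 − 2×1→0
Total coins = 2 + 3 + 2 + 2 = 9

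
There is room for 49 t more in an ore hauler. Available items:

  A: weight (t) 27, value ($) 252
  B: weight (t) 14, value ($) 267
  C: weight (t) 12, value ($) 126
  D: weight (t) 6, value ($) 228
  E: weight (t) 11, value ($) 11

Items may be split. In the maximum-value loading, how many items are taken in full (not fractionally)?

3

Greedy by value/weight ratio, highest first.
Ratios (sorted): D 38.00, B 19.07, C 10.50, A 9.33, E 1.00
take D (6 @ 228); take B (14 @ 267); take C (12 @ 126); take 17/27 of A → 158.67. Capacity used 49/49.
3 item(s) taken whole; one partial (take 17/27 of A).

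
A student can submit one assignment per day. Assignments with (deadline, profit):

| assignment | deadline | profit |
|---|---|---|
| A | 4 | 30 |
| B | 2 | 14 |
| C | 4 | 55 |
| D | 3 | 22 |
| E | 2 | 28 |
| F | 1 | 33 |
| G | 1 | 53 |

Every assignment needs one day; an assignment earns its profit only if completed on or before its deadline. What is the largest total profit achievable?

166

Profit order: C=55 G=53 F=33 A=30 E=28 D=22 B=14
Assign: C→slot 4, G→slot 1, F skipped, A→slot 3, E→slot 2, D skipped, B skipped.
Slots: [1:G] [2:E] [3:A] [4:C]
Profit = 53 + 28 + 30 + 55 = 166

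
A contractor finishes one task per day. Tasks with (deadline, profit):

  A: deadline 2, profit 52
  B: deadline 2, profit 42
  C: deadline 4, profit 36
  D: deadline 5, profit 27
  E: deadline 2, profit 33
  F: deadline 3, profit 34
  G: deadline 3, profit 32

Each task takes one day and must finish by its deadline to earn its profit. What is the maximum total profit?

Take jobs in profit order; each goes to the latest open slot no later than its deadline.
By profit: A(d2,52), B(d2,42), C(d4,36), F(d3,34), E(d2,33), G(d3,32), D(d5,27)
A→slot 2; B→slot 1; C→slot 4; F→slot 3; E skipped; G skipped; D→slot 5.
Profit = 42 + 52 + 34 + 36 + 27 = 191

191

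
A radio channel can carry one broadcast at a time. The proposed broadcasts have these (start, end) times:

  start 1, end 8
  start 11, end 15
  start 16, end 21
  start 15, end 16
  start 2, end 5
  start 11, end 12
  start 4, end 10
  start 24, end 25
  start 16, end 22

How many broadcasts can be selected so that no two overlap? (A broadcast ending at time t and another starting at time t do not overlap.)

By end time: (2,5), (1,8), (4,10), (11,12), (11,15), (15,16), (16,21), (16,22), (24,25).
Pick (2,5); next start ≥ 5 → (11,12); next start ≥ 12 → (15,16); next start ≥ 16 → (16,21); next start ≥ 21 → (24,25).
Selected 5 broadcasts.

5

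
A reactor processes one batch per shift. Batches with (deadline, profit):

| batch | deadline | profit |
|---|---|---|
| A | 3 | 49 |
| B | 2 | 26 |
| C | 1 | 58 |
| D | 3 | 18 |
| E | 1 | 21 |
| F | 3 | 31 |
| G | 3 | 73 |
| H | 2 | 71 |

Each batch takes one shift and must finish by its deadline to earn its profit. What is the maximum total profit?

202

Take jobs in profit order; each goes to the latest open slot no later than its deadline.
Profit order: G=73 H=71 C=58 A=49 F=31 B=26 E=21 D=18
Assign: G→slot 3, H→slot 2, C→slot 1, A skipped, F skipped, B skipped, E skipped, D skipped.
Slots: [1:C] [2:H] [3:G]
Profit = 58 + 71 + 73 = 202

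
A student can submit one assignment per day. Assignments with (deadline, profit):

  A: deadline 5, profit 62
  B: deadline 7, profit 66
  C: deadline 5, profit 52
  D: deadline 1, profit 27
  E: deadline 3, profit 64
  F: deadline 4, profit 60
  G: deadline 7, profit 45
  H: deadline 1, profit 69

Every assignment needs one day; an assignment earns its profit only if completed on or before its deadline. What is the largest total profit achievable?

418

Profit order: H=69 B=66 E=64 A=62 F=60 C=52 G=45 D=27
Assign: H→slot 1, B→slot 7, E→slot 3, A→slot 5, F→slot 4, C→slot 2, G→slot 6, D skipped.
Slots: [1:H] [2:C] [3:E] [4:F] [5:A] [6:G] [7:B]
Profit = 69 + 52 + 64 + 60 + 62 + 45 + 66 = 418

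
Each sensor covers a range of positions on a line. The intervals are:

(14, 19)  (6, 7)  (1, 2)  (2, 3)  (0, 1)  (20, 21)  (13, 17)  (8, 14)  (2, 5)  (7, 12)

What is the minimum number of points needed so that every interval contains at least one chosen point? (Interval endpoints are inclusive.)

Process intervals by earliest right end; each time one isn't hit yet, stab at its right endpoint.
By right end: [0,1]  [1,2]  [2,3]  [2,5]  [6,7]  [7,12]  [8,14]  [13,17]  [14,19]  [20,21]
[0,1] uncovered → point at 1; [2,3] uncovered → point at 3; [6,7] uncovered → point at 7; [8,14] uncovered → point at 14; [20,21] uncovered → point at 21.
Points: 1, 3, 7, 14, 21 (5 total).

5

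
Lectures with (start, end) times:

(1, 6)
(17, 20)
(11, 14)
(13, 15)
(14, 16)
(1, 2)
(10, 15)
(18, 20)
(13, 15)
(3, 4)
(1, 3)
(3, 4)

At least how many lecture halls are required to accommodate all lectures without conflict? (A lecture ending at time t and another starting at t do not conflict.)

The answer is the maximum number of intervals overlapping at any instant.
Events (time:±→running): 1:+→1 1:+→2 1:+→3 2:-→2 3:-→1 3:+→2 3:+→3 4:-→2 4:-→1 6:-→0 10:+→1 11:+→2 13:+→3 13:+→4 … peak 4.

4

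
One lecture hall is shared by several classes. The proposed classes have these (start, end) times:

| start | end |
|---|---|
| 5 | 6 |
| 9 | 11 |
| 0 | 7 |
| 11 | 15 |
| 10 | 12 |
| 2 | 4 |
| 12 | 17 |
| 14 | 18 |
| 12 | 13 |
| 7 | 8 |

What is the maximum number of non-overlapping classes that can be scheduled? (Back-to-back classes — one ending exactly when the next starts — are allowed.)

6

Order by finish time; keep every interval that doesn't clash with the previous kept one.
By end time: (2,4), (5,6), (0,7), (7,8), (9,11), (10,12), (12,13), (11,15), (12,17), (14,18).
Pick (2,4); next start ≥ 4 → (5,6); next start ≥ 6 → (7,8); next start ≥ 8 → (9,11); next start ≥ 11 → (12,13); next start ≥ 13 → (14,18).
Selected 6 classes.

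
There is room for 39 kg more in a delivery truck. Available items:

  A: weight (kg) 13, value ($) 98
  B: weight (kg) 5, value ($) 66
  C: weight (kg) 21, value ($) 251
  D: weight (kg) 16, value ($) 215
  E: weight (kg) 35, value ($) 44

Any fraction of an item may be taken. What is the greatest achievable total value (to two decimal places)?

496.14

Order: D (215/16=13.44) > B (66/5=13.20) > C (251/21=11.95) > A (98/13=7.54) > E (44/35=1.26)
Fill: take D (16 @ 215) → take B (5 @ 66) → take 18/21 of C → 215.14; 39/39 used.
Total value = 496.14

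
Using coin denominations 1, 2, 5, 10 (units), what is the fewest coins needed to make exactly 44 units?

6

Use the largest denomination that fits, subtract, and repeat.
44 − 4×10→4 − 2×2→0
Total coins = 4 + 2 = 6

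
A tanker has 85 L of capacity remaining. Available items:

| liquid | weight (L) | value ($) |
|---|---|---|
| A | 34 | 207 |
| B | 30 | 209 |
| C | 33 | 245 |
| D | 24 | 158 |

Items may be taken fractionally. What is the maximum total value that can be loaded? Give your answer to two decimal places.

598.83

Greedy by value/weight ratio, highest first.
Ratios (sorted): C 7.42, B 6.97, D 6.58, A 6.09
take C (33 @ 245); take B (30 @ 209); take 22/24 of D → 144.83. Capacity used 85/85.
Total value = 598.83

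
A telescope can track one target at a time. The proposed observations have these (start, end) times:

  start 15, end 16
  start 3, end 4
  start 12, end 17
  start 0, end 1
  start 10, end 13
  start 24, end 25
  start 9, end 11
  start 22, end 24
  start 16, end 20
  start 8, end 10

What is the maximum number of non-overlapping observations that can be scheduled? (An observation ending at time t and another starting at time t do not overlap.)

Greedy by earliest finish: after sorting by end time, pick each interval compatible with the last pick.
By end time: (0,1), (3,4), (8,10), (9,11), (10,13), (15,16), (12,17), (16,20), (22,24), (24,25).
Pick (0,1); next start ≥ 1 → (3,4); next start ≥ 4 → (8,10); next start ≥ 10 → (10,13); next start ≥ 13 → (15,16); next start ≥ 16 → (16,20); next start ≥ 20 → (22,24); next start ≥ 24 → (24,25).
Selected 8 observations.

8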